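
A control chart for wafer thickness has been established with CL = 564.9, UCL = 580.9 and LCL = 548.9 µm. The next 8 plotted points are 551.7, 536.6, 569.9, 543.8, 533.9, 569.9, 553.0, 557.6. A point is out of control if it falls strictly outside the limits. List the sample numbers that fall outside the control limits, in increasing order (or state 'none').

2, 4, 5

Compare each point to [548.9, 580.9]: sample 2 = 536.6 < LCL; sample 4 = 543.8 < LCL; sample 5 = 533.9 < LCL.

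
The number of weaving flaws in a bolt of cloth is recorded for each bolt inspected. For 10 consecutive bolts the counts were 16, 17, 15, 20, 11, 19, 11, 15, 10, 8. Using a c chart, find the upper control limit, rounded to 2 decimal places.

25.50

c̄ = (16 + 17 + 15 + 20 + 11 + 19 + 11 + 15 + 10 + 8) / 10 = 142 / 10 = 14.2000
UCL = c̄ + 3√c̄ = 14.2000 + 3 × √14.2000 = 14.2000 + 3 × 3.7683 = 25.5049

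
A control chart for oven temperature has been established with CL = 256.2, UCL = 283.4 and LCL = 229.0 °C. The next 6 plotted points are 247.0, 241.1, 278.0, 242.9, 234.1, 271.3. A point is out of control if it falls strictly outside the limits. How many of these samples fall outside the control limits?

All 6 points lie within [229.0, 283.4].

0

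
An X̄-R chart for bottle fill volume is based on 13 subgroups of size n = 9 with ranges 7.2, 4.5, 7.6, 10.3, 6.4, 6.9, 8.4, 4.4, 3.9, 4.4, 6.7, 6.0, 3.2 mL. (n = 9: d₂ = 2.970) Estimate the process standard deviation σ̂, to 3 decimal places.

R̄ = (7.2 + 4.5 + 7.6 + 10.3 + 6.4 + 6.9 + 8.4 + 4.4 + 3.9 + 4.4 + 6.7 + 6.0 + 3.2) / 13 = 6.1462
σ̂ = R̄ / d₂ = 6.1462 / 2.970 = 2.0694

2.069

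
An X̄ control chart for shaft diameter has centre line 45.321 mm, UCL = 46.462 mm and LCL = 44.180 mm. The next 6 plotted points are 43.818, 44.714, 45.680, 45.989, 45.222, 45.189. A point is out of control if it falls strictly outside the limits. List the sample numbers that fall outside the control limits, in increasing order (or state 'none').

1

Compare each point to [44.180, 46.462]: sample 1 = 43.818 < LCL.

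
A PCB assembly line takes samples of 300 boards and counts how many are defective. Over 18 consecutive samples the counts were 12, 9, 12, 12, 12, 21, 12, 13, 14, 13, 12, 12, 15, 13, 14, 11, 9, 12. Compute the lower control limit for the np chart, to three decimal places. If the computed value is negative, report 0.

p̄ = Σdᵢ / (k·n) = 228 / (18 × 300) = 0.04222
LCL = np̄ − 3·√(np̄(1−p̄)) = 12.6667 − 3 × 3.4831 = 2.2174

2.217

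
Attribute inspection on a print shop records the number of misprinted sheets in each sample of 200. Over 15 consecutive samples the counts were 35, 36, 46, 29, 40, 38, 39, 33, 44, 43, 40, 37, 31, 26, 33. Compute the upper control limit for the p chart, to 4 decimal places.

p̄ = Σdᵢ / (k·n) = 550 / (15 × 200) = 0.18333
UCL = p̄ + 3·√(p̄(1−p̄)/n) = 0.18333 + 3 × √(0.18333×0.81667/200) = 0.18333 + 3 × 0.02736 = 0.26542

0.2654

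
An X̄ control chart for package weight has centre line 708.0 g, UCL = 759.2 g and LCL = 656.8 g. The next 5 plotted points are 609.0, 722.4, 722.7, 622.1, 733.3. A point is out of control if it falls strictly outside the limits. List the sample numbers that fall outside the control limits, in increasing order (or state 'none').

1, 4

Compare each point to [656.8, 759.2]: sample 1 = 609.0 < LCL; sample 4 = 622.1 < LCL.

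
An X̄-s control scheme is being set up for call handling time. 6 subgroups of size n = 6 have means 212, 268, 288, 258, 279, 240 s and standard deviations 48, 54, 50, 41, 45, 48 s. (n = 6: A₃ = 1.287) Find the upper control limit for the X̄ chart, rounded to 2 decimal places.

318.85

X̄̄ = (212 + 268 + 288 + 258 + 279 + 240) / 6 = 257.5000
s̄ = (48 + 54 + 50 + 41 + 45 + 48) / 6 = 47.6667
UCL = X̄̄ + A₃·s̄ = 257.5000 + 1.287 × 47.6667 = 318.8470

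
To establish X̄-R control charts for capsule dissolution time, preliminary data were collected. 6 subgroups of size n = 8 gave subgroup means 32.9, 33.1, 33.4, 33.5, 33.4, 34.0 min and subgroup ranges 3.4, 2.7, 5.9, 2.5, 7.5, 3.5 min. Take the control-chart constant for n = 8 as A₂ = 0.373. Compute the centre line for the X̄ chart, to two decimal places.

33.38

X̄̄ = (32.9 + 33.1 + 33.4 + 33.5 + 33.4 + 34.0) / 6 = 200.3000 / 6 = 33.3833
CL = X̄̄ = 33.3833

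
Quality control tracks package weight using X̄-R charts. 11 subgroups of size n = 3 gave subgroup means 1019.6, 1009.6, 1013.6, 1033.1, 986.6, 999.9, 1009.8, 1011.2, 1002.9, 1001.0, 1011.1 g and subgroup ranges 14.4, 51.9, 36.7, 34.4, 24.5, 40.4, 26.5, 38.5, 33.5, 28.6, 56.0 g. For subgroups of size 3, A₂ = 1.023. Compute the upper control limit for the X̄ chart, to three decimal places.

X̄̄ = (1019.6 + 1009.6 + 1013.6 + 1033.1 + 986.6 + 999.9 + 1009.8 + 1011.2 + 1002.9 + 1001.0 + 1011.1) / 11 = 11098.4000 / 11 = 1008.9455
R̄ = (14.4 + 51.9 + 36.7 + 34.4 + 24.5 + 40.4 + 26.5 + 38.5 + 33.5 + 28.6 + 56.0) / 11 = 385.4000 / 11 = 35.0364
UCL = X̄̄ + A₂·R̄ = 1008.9455 + 1.023 × 35.0364 = 1044.7877

1044.788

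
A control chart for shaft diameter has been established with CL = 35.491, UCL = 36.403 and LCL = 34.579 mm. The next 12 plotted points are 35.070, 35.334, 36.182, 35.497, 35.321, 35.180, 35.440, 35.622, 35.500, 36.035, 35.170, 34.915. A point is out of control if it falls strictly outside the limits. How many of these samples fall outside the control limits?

All 12 points lie within [34.579, 36.403].

0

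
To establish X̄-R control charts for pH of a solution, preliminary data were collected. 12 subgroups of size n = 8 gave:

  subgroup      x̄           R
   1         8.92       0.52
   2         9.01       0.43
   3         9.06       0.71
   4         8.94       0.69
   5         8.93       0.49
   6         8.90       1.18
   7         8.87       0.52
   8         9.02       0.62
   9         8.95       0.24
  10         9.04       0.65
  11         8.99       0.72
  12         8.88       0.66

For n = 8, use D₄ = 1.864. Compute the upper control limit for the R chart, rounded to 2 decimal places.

R̄ = (0.52 + 0.43 + 0.71 + 0.69 + 0.49 + 1.18 + 0.52 + 0.62 + 0.24 + 0.65 + 0.72 + 0.66) / 12 = 7.4300 / 12 = 0.6192
UCL_R = D₄·R̄ = 1.864 × 0.6192 = 1.1541

1.15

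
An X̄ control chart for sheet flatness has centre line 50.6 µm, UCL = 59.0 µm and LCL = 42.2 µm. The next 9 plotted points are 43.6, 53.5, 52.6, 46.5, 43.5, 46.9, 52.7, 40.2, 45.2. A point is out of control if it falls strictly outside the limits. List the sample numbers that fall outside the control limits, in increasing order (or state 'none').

8

Compare each point to [42.2, 59.0]: sample 8 = 40.2 < LCL.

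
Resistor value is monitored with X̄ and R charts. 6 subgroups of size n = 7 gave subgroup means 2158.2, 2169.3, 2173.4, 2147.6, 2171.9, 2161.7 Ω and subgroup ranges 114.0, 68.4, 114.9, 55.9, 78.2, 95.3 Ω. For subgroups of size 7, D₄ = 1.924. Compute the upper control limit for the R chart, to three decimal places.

168.895

R̄ = (114.0 + 68.4 + 114.9 + 55.9 + 78.2 + 95.3) / 6 = 526.7000 / 6 = 87.7833
UCL_R = D₄·R̄ = 1.924 × 87.7833 = 168.8951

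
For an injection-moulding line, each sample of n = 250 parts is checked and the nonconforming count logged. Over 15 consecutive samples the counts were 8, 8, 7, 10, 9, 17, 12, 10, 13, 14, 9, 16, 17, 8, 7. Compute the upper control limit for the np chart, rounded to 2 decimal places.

p̄ = Σdᵢ / (k·n) = 165 / (15 × 250) = 0.04400
UCL = np̄ + 3·√(np̄(1−p̄)) = 11.0000 + 3 × √(11.0000×0.95600) = 11.0000 + 3 × 3.2428 = 20.7285

20.73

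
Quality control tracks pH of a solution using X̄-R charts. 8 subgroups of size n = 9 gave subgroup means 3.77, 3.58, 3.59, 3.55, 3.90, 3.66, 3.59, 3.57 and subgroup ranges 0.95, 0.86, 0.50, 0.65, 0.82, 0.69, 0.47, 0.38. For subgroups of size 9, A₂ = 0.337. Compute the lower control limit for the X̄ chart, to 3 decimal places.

X̄̄ = (3.77 + 3.58 + 3.59 + 3.55 + 3.90 + 3.66 + 3.59 + 3.57) / 8 = 29.2100 / 8 = 3.6513
R̄ = (0.95 + 0.86 + 0.50 + 0.65 + 0.82 + 0.69 + 0.47 + 0.38) / 8 = 5.3200 / 8 = 0.6650
LCL = X̄̄ − A₂·R̄ = 3.6513 − 0.337 × 0.6650 = 3.4271

3.427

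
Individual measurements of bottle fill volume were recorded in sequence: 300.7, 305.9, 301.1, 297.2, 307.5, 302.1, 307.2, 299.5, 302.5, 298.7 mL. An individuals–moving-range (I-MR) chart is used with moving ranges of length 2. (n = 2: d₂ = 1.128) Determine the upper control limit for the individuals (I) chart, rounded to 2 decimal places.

316.78

X̄ = (300.7 + 305.9 + 301.1 + 297.2 + 307.5 + 302.1 + 307.2 + 299.5 + 302.5 + 298.7) / 10 = 302.2400
Moving ranges: 5.2, 4.8, 3.9, 10.3, 5.4, 5.1, 7.7, 3.0, 3.8; M̄R̄ = 49.2000 / 9 = 5.4667
UCL = X̄ + 3·M̄R̄/d₂ = 302.2400 + 3 × 5.4667 / 1.128 = 316.7790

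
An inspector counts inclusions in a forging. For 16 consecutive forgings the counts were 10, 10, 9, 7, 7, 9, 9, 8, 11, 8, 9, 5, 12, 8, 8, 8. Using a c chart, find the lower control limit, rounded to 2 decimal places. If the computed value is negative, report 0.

0.00

c̄ = (10 + 10 + 9 + 7 + 7 + 9 + 9 + 8 + 11 + 8 + 9 + 5 + 12 + 8 + 8 + 8) / 16 = 138 / 16 = 8.6250
LCL = c̄ − 3√c̄ = 8.6250 − 3 × 2.9368 = -0.1855 → 0 (cannot be negative)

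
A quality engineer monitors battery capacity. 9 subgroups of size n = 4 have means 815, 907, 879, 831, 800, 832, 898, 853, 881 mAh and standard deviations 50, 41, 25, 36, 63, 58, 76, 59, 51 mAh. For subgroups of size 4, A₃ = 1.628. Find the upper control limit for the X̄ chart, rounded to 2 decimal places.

938.14

X̄̄ = (815 + 907 + 879 + 831 + 800 + 832 + 898 + 853 + 881) / 9 = 855.1111
s̄ = (50 + 41 + 25 + 36 + 63 + 58 + 76 + 59 + 51) / 9 = 51.0000
UCL = X̄̄ + A₃·s̄ = 855.1111 + 1.628 × 51.0000 = 938.1391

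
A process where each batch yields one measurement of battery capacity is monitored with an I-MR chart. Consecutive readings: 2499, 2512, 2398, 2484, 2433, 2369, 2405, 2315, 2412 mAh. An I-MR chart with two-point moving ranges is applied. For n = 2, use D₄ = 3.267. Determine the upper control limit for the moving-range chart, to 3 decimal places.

Moving ranges: 13, 114, 86, 51, 64, 36, 90, 97; M̄R̄ = 551.0000 / 8 = 68.8750
UCL_MR = D₄·M̄R̄ = 3.267 × 68.8750 = 225.0146

225.015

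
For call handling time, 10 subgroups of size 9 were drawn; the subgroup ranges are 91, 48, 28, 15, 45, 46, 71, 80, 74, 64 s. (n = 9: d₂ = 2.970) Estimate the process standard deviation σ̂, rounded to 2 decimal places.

18.92

R̄ = (91 + 48 + 28 + 15 + 45 + 46 + 71 + 80 + 74 + 64) / 10 = 56.2000
σ̂ = R̄ / d₂ = 56.2000 / 2.970 = 18.9226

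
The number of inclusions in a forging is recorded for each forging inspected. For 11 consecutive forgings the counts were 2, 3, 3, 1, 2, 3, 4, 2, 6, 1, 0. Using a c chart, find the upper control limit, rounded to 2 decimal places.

7.15

c̄ = (2 + 3 + 3 + 1 + 2 + 3 + 4 + 2 + 6 + 1 + 0) / 11 = 27 / 11 = 2.4545
UCL = c̄ + 3√c̄ = 2.4545 + 3 × √2.4545 = 2.4545 + 3 × 1.5667 = 7.1546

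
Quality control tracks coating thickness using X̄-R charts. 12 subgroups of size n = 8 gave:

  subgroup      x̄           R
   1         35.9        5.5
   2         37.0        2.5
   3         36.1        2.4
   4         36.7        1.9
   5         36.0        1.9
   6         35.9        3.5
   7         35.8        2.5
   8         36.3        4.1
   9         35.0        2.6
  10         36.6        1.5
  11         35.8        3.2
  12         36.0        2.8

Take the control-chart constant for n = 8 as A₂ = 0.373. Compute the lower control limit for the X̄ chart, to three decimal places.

X̄̄ = (35.9 + 37.0 + 36.1 + 36.7 + 36.0 + 35.9 + 35.8 + 36.3 + 35.0 + 36.6 + 35.8 + 36.0) / 12 = 433.1000 / 12 = 36.0917
R̄ = (5.5 + 2.5 + 2.4 + 1.9 + 1.9 + 3.5 + 2.5 + 4.1 + 2.6 + 1.5 + 3.2 + 2.8) / 12 = 34.4000 / 12 = 2.8667
LCL = X̄̄ − A₂·R̄ = 36.0917 − 0.373 × 2.8667 = 35.0224

35.022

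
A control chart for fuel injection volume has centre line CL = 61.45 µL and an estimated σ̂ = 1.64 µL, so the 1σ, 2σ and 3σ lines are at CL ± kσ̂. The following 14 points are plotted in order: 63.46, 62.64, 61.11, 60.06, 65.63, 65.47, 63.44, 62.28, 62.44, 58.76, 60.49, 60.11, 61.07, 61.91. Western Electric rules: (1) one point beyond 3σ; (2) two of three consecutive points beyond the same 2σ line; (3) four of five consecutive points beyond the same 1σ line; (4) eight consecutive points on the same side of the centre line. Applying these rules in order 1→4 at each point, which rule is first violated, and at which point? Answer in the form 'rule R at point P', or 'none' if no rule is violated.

Zone of each point (C = within 1σ̂, B = 1σ̂–2σ̂, A = 2σ̂–3σ̂, * = beyond 3σ̂; sign = side of CL): 1:+B, 2:+C, 3:-C, 4:-C, 5:+A, 6:+A, 7:+B, 8:+C, 9:+C, 10:-B, 11:-C, 12:-C, 13:-C, 14:+C
Rule 2 (two of three consecutive points beyond the same 2σ limit) is satisfied at point 6.

rule 2 at point 6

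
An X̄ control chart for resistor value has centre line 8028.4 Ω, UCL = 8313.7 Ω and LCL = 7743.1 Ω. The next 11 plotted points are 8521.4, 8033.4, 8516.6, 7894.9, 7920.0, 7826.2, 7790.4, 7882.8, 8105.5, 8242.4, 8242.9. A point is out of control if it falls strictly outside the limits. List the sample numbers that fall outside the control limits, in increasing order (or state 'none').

Compare each point to [7743.1, 8313.7]: sample 1 = 8521.4 > UCL; sample 3 = 8516.6 > UCL.

1, 3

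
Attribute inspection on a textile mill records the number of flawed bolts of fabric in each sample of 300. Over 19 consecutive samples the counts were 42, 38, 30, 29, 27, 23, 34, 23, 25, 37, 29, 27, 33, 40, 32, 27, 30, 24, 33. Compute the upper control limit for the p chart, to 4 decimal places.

0.1548

p̄ = Σdᵢ / (k·n) = 583 / (19 × 300) = 0.10228
UCL = p̄ + 3·√(p̄(1−p̄)/n) = 0.10228 + 3 × √(0.10228×0.89772/300) = 0.10228 + 3 × 0.01749 = 0.15476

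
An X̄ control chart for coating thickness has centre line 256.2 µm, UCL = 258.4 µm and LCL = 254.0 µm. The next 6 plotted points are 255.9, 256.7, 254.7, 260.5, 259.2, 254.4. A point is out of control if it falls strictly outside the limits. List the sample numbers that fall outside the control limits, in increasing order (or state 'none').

Compare each point to [254.0, 258.4]: sample 4 = 260.5 > UCL; sample 5 = 259.2 > UCL.

4, 5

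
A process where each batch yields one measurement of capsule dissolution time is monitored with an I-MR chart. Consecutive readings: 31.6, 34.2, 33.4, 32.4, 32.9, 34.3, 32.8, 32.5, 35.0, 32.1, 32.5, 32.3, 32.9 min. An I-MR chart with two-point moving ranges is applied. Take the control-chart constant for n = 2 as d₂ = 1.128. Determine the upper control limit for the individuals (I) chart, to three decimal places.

36.250

X̄ = (31.6 + 34.2 + 33.4 + 32.4 + 32.9 + 34.3 + 32.8 + 32.5 + 35.0 + 32.1 + 32.5 + 32.3 + 32.9) / 13 = 32.9923
Moving ranges: 2.6, 0.8, 1.0, 0.5, 1.4, 1.5, 0.3, 2.5, 2.9, 0.4, 0.2, 0.6; M̄R̄ = 14.7000 / 12 = 1.2250
UCL = X̄ + 3·M̄R̄/d₂ = 32.9923 + 3 × 1.2250 / 1.128 = 36.2503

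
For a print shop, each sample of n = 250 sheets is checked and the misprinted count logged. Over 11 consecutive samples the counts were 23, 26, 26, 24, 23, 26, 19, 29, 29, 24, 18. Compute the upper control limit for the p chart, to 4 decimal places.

p̄ = Σdᵢ / (k·n) = 267 / (11 × 250) = 0.09709
UCL = p̄ + 3·√(p̄(1−p̄)/n) = 0.09709 + 3 × √(0.09709×0.90291/250) = 0.09709 + 3 × 0.01873 = 0.15327

0.1533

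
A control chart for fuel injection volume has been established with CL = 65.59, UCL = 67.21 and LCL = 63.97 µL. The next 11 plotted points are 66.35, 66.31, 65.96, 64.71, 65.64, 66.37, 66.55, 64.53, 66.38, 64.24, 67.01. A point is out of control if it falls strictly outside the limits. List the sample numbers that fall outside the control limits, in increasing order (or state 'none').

All 11 points lie within [63.97, 67.21].

none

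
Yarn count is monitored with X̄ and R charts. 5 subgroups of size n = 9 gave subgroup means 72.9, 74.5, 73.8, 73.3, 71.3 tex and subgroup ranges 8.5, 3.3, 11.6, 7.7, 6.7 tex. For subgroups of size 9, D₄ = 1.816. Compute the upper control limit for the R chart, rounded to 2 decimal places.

R̄ = (8.5 + 3.3 + 11.6 + 7.7 + 6.7) / 5 = 37.8000 / 5 = 7.5600
UCL_R = D₄·R̄ = 1.816 × 7.5600 = 13.7290

13.73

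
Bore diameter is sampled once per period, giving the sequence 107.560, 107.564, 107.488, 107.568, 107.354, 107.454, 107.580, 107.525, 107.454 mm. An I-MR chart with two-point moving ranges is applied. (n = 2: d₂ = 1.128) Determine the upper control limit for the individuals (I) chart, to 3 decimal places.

107.747

X̄ = (107.560 + 107.564 + 107.488 + 107.568 + 107.354 + 107.454 + 107.580 + 107.525 + 107.454) / 9 = 107.5052
Moving ranges: 0.004, 0.076, 0.080, 0.214, 0.100, 0.126, 0.055, 0.071; M̄R̄ = 0.7260 / 8 = 0.0907
UCL = X̄ + 3·M̄R̄/d₂ = 107.5052 + 3 × 0.0907 / 1.128 = 107.7466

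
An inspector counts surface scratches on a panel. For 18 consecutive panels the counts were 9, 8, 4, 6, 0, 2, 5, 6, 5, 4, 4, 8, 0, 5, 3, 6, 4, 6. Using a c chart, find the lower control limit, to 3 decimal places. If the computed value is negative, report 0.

c̄ = (9 + 8 + 4 + 6 + 0 + 2 + 5 + 6 + 5 + 4 + 4 + 8 + 0 + 5 + 3 + 6 + 4 + 6) / 18 = 85 / 18 = 4.7222
LCL = c̄ − 3√c̄ = 4.7222 − 3 × 2.1731 = -1.7970 → 0 (cannot be negative)

0.000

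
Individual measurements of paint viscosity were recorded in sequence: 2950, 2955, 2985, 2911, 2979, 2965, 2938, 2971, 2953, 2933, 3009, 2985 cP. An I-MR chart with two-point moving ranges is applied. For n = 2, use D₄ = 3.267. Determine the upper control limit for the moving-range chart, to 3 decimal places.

Moving ranges: 5, 30, 74, 68, 14, 27, 33, 18, 20, 76, 24; M̄R̄ = 389.0000 / 11 = 35.3636
UCL_MR = D₄·M̄R̄ = 3.267 × 35.3636 = 115.5330

115.533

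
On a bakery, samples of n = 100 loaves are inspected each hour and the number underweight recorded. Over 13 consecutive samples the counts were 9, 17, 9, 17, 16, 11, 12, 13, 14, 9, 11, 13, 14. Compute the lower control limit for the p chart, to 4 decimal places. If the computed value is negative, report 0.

p̄ = Σdᵢ / (k·n) = 165 / (13 × 100) = 0.12692
LCL = p̄ − 3·√(p̄(1−p̄)/n) = 0.12692 − 3 × 0.03329 = 0.02706

0.0271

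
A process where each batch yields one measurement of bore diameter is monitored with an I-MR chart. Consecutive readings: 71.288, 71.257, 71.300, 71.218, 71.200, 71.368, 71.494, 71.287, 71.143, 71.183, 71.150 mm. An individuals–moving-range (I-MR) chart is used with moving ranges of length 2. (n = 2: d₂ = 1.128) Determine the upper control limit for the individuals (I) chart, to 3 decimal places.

X̄ = (71.288 + 71.257 + 71.300 + 71.218 + 71.200 + 71.368 + 71.494 + 71.287 + 71.143 + 71.183 + 71.150) / 11 = 71.2625
Moving ranges: 0.031, 0.043, 0.082, 0.018, 0.168, 0.126, 0.207, 0.144, 0.040, 0.033; M̄R̄ = 0.8920 / 10 = 0.0892
UCL = X̄ + 3·M̄R̄/d₂ = 71.2625 + 3 × 0.0892 / 1.128 = 71.4998

71.500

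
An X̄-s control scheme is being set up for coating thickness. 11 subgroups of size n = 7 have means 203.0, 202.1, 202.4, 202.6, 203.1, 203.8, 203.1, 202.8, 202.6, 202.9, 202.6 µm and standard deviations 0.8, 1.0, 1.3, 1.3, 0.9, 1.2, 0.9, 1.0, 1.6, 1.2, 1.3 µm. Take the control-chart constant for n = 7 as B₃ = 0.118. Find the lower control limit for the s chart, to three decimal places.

s̄ = (0.8 + 1.0 + 1.3 + 1.3 + 0.9 + 1.2 + 0.9 + 1.0 + 1.6 + 1.2 + 1.3) / 11 = 1.1364
LCL_s = B₃·s̄ = 0.118 × 1.1364 = 0.1341

0.134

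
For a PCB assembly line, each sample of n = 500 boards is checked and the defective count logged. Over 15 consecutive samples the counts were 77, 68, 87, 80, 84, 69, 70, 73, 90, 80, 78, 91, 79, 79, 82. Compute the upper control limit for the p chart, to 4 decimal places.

0.2072

p̄ = Σdᵢ / (k·n) = 1187 / (15 × 500) = 0.15827
UCL = p̄ + 3·√(p̄(1−p̄)/n) = 0.15827 + 3 × √(0.15827×0.84173/500) = 0.15827 + 3 × 0.01632 = 0.20724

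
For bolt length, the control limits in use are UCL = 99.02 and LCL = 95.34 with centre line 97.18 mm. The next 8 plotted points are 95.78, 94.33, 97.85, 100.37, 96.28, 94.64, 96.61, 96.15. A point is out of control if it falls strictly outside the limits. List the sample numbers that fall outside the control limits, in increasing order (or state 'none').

Compare each point to [95.34, 99.02]: sample 2 = 94.33 < LCL; sample 4 = 100.37 > UCL; sample 6 = 94.64 < LCL.

2, 4, 6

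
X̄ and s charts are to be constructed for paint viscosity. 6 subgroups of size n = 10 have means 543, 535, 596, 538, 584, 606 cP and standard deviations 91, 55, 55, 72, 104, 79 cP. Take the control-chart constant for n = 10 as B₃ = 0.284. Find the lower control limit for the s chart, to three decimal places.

21.584

s̄ = (91 + 55 + 55 + 72 + 104 + 79) / 6 = 76.0000
LCL_s = B₃·s̄ = 0.284 × 76.0000 = 21.5840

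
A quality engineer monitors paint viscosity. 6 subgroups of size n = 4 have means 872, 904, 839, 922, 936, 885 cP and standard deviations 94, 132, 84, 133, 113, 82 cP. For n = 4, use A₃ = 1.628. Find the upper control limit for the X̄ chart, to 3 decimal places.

X̄̄ = (872 + 904 + 839 + 922 + 936 + 885) / 6 = 893.0000
s̄ = (94 + 132 + 84 + 133 + 113 + 82) / 6 = 106.3333
UCL = X̄̄ + A₃·s̄ = 893.0000 + 1.628 × 106.3333 = 1066.1107

1066.111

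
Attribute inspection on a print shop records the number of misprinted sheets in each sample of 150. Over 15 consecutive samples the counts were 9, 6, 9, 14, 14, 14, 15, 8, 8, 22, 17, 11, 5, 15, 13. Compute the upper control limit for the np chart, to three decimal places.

21.968

p̄ = Σdᵢ / (k·n) = 180 / (15 × 150) = 0.08000
UCL = np̄ + 3·√(np̄(1−p̄)) = 12.0000 + 3 × √(12.0000×0.92000) = 12.0000 + 3 × 3.3226 = 21.9679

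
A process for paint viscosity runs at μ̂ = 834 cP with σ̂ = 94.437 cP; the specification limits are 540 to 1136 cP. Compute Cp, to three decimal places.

1.052

Cp = (USL − LSL) / (6σ̂) = (1136 − 540) / (6 × 94.437) = 596.0000 / 566.6220 = 1.0518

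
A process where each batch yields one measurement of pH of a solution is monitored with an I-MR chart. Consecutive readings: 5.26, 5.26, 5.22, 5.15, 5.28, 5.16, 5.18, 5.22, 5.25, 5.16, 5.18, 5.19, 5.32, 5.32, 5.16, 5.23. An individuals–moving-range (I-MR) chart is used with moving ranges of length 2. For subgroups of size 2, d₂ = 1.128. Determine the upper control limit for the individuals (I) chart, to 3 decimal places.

X̄ = (5.26 + 5.26 + 5.22 + 5.15 + 5.28 + 5.16 + 5.18 + 5.22 + 5.25 + 5.16 + 5.18 + 5.19 + 5.32 + 5.32 + 5.16 + 5.23) / 16 = 5.2213
Moving ranges: 0.00, 0.04, 0.07, 0.13, 0.12, 0.02, 0.04, 0.03, 0.09, 0.02, 0.01, 0.13, 0.00, 0.16, 0.07; M̄R̄ = 0.9300 / 15 = 0.0620
UCL = X̄ + 3·M̄R̄/d₂ = 5.2213 + 3 × 0.0620 / 1.128 = 5.3861

5.386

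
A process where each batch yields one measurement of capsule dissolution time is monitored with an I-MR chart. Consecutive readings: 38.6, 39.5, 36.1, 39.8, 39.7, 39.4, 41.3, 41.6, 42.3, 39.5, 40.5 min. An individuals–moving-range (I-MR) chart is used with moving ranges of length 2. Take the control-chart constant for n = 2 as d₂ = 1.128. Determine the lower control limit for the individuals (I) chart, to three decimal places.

X̄ = (38.6 + 39.5 + 36.1 + 39.8 + 39.7 + 39.4 + 41.3 + 41.6 + 42.3 + 39.5 + 40.5) / 11 = 39.8455
Moving ranges: 0.9, 3.4, 3.7, 0.1, 0.3, 1.9, 0.3, 0.7, 2.8, 1.0; M̄R̄ = 15.1000 / 10 = 1.5100
LCL = X̄ − 3·M̄R̄/d₂ = 39.8455 − 3 × 1.5100 / 1.128 = 35.8295

35.829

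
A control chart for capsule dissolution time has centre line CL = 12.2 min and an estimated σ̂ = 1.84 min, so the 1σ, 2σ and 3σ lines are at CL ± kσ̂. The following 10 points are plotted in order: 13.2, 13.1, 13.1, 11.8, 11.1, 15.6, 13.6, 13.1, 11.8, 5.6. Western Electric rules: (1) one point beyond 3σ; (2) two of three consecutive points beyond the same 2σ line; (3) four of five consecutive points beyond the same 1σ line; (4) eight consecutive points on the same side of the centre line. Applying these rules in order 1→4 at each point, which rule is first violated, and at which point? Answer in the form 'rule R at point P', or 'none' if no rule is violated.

Zone of each point (C = within 1σ̂, B = 1σ̂–2σ̂, A = 2σ̂–3σ̂, * = beyond 3σ̂; sign = side of CL): 1:+C, 2:+C, 3:+C, 4:-C, 5:-C, 6:+B, 7:+C, 8:+C, 9:-C, 10:-*
Rule 1 (one point beyond the 3σ limits) is satisfied at point 10.

rule 1 at point 10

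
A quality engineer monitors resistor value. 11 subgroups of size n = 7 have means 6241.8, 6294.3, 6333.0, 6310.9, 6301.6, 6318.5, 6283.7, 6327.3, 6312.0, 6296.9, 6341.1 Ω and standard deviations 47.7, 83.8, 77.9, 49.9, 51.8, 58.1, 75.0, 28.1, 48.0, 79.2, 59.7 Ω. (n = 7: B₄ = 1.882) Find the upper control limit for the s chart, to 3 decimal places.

s̄ = (47.7 + 83.8 + 77.9 + 49.9 + 51.8 + 58.1 + 75.0 + 28.1 + 48.0 + 79.2 + 59.7) / 11 = 59.9273
UCL_s = B₄·s̄ = 1.882 × 59.9273 = 112.7831

112.783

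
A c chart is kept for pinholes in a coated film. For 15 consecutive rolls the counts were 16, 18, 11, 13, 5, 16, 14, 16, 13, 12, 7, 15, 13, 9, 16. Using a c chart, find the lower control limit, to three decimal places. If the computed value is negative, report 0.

c̄ = (16 + 18 + 11 + 13 + 5 + 16 + 14 + 16 + 13 + 12 + 7 + 15 + 13 + 9 + 16) / 15 = 194 / 15 = 12.9333
LCL = c̄ − 3√c̄ = 12.9333 − 3 × 3.5963 = 2.1445

2.144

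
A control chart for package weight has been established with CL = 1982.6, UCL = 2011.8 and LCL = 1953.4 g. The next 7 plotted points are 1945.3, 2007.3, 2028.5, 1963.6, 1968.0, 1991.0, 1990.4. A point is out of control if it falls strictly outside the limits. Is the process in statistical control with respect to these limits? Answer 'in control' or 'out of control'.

Compare each point to [1953.4, 2011.8]: sample 1 = 1945.3 < LCL; sample 3 = 2028.5 > UCL.

out of control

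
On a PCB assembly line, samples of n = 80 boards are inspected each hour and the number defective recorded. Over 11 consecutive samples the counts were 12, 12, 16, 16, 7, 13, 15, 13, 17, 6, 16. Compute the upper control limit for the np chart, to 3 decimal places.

22.899

p̄ = Σdᵢ / (k·n) = 143 / (11 × 80) = 0.16250
UCL = np̄ + 3·√(np̄(1−p̄)) = 13.0000 + 3 × √(13.0000×0.83750) = 13.0000 + 3 × 3.2996 = 22.8989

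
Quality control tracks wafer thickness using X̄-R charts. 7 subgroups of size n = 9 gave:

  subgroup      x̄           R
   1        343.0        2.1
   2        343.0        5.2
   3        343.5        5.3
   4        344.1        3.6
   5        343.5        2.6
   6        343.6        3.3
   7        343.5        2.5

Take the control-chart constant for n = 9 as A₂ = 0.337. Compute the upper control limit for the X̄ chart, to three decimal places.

344.641

X̄̄ = (343.0 + 343.0 + 343.5 + 344.1 + 343.5 + 343.6 + 343.5) / 7 = 2404.2000 / 7 = 343.4571
R̄ = (2.1 + 5.2 + 5.3 + 3.6 + 2.6 + 3.3 + 2.5) / 7 = 24.6000 / 7 = 3.5143
UCL = X̄̄ + A₂·R̄ = 343.4571 + 0.337 × 3.5143 = 344.6415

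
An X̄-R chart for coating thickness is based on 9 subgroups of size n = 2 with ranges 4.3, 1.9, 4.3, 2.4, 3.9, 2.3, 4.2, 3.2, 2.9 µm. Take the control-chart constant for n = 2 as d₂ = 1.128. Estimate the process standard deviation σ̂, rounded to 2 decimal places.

R̄ = (4.3 + 1.9 + 4.3 + 2.4 + 3.9 + 2.3 + 4.2 + 3.2 + 2.9) / 9 = 3.2667
σ̂ = R̄ / d₂ = 3.2667 / 1.128 = 2.8960

2.90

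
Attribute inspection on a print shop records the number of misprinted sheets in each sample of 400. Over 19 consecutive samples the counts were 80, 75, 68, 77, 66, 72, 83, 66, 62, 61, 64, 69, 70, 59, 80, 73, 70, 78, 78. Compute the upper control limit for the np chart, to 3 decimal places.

p̄ = Σdᵢ / (k·n) = 1351 / (19 × 400) = 0.17776
UCL = np̄ + 3·√(np̄(1−p̄)) = 71.1053 + 3 × √(71.1053×0.82224) = 71.1053 + 3 × 7.6463 = 94.0441

94.044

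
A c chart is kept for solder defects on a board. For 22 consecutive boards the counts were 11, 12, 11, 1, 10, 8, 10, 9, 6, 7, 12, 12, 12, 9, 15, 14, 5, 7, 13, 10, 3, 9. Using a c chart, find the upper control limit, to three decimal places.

c̄ = (11 + 12 + 11 + 1 + 10 + 8 + 10 + 9 + 6 + 7 + 12 + 12 + 12 + 9 + 15 + 14 + 5 + 7 + 13 + 10 + 3 + 9) / 22 = 206 / 22 = 9.3636
UCL = c̄ + 3√c̄ = 9.3636 + 3 × √9.3636 = 9.3636 + 3 × 3.0600 = 18.5437

18.544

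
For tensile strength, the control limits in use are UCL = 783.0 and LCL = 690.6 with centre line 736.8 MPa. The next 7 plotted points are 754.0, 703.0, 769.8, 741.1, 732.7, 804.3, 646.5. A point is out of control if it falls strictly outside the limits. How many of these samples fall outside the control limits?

Compare each point to [690.6, 783.0]: sample 6 = 804.3 > UCL; sample 7 = 646.5 < LCL.

2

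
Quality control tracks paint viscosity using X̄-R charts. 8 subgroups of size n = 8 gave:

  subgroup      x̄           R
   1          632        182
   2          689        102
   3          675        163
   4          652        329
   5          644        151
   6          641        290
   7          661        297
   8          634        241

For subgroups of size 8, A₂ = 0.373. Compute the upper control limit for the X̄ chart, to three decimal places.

X̄̄ = (632 + 689 + 675 + 652 + 644 + 641 + 661 + 634) / 8 = 5228.0000 / 8 = 653.5000
R̄ = (182 + 102 + 163 + 329 + 151 + 290 + 297 + 241) / 8 = 1755.0000 / 8 = 219.3750
UCL = X̄̄ + A₂·R̄ = 653.5000 + 0.373 × 219.3750 = 735.3269

735.327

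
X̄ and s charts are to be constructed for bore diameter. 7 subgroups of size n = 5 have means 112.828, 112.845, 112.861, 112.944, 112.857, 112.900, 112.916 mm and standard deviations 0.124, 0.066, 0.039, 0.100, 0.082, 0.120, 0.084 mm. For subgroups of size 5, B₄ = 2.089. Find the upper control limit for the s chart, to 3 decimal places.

0.184

s̄ = (0.124 + 0.066 + 0.039 + 0.100 + 0.082 + 0.120 + 0.084) / 7 = 0.0879
UCL_s = B₄·s̄ = 2.089 × 0.0879 = 0.1835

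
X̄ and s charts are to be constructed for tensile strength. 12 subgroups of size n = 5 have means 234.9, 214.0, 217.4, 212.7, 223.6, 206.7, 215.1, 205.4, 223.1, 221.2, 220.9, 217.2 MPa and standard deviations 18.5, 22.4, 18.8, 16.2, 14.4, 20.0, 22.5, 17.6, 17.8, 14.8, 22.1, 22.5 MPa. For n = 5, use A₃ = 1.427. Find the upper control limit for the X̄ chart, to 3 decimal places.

244.749

X̄̄ = (234.9 + 214.0 + 217.4 + 212.7 + 223.6 + 206.7 + 215.1 + 205.4 + 223.1 + 221.2 + 220.9 + 217.2) / 12 = 217.6833
s̄ = (18.5 + 22.4 + 18.8 + 16.2 + 14.4 + 20.0 + 22.5 + 17.6 + 17.8 + 14.8 + 22.1 + 22.5) / 12 = 18.9667
UCL = X̄̄ + A₃·s̄ = 217.6833 + 1.427 × 18.9667 = 244.7488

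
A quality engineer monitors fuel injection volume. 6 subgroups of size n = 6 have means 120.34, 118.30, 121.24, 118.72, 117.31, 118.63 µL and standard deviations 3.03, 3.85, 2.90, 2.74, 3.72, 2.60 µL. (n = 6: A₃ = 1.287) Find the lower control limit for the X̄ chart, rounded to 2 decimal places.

115.05

X̄̄ = (120.34 + 118.30 + 121.24 + 118.72 + 117.31 + 118.63) / 6 = 119.0900
s̄ = (3.03 + 3.85 + 2.90 + 2.74 + 3.72 + 2.60) / 6 = 3.1400
LCL = X̄̄ − A₃·s̄ = 119.0900 − 1.287 × 3.1400 = 115.0488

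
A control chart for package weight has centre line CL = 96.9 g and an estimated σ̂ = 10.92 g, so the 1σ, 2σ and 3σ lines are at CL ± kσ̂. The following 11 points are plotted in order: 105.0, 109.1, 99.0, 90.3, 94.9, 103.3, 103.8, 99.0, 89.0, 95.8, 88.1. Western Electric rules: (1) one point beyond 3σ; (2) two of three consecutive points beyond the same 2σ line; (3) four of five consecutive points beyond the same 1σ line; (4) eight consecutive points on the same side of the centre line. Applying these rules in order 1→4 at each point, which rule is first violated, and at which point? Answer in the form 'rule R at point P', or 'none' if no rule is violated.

none

Zone of each point (C = within 1σ̂, B = 1σ̂–2σ̂, A = 2σ̂–3σ̂, * = beyond 3σ̂; sign = side of CL): 1:+C, 2:+B, 3:+C, 4:-C, 5:-C, 6:+C, 7:+C, 8:+C, 9:-C, 10:-C, 11:-C
No rule fires across all 11 points.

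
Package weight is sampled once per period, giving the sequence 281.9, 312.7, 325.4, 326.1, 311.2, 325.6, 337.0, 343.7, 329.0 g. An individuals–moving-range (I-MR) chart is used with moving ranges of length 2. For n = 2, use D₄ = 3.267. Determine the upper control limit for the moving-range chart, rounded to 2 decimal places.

Moving ranges: 30.8, 12.7, 0.7, 14.9, 14.4, 11.4, 6.7, 14.7; M̄R̄ = 106.3000 / 8 = 13.2875
UCL_MR = D₄·M̄R̄ = 3.267 × 13.2875 = 43.4103

43.41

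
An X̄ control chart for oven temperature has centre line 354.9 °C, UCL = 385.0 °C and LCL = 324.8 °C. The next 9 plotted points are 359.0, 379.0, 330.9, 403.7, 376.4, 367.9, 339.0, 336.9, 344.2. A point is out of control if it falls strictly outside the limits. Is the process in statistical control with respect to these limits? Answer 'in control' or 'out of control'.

out of control

Compare each point to [324.8, 385.0]: sample 4 = 403.7 > UCL.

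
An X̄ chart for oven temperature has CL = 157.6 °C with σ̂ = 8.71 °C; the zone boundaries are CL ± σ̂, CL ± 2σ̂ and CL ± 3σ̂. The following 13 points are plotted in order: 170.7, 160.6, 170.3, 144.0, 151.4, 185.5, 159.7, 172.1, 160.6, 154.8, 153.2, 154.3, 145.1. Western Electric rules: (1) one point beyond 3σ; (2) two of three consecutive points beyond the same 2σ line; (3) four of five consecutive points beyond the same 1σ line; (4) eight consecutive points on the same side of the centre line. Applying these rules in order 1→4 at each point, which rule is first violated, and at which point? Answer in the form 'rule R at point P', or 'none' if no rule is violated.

rule 1 at point 6

Zone of each point (C = within 1σ̂, B = 1σ̂–2σ̂, A = 2σ̂–3σ̂, * = beyond 3σ̂; sign = side of CL): 1:+B, 2:+C, 3:+B, 4:-B, 5:-C, 6:+*, 7:+C, 8:+B, 9:+C, 10:-C, 11:-C, 12:-C, 13:-B
Rule 1 (one point beyond the 3σ limits) is satisfied at point 6.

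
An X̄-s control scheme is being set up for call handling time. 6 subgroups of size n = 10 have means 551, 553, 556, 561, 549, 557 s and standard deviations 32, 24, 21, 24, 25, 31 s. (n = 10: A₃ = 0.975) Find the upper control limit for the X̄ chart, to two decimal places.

580.01

X̄̄ = (551 + 553 + 556 + 561 + 549 + 557) / 6 = 554.5000
s̄ = (32 + 24 + 21 + 24 + 25 + 31) / 6 = 26.1667
UCL = X̄̄ + A₃·s̄ = 554.5000 + 0.975 × 26.1667 = 580.0125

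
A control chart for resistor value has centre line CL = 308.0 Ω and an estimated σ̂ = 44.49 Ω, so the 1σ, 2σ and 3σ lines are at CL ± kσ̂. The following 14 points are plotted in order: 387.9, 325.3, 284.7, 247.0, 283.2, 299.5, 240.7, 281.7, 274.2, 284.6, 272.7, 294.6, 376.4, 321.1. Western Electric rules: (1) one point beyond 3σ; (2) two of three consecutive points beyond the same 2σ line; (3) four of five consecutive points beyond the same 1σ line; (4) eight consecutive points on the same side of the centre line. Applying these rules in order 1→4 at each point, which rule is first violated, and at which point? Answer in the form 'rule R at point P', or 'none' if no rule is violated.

Zone of each point (C = within 1σ̂, B = 1σ̂–2σ̂, A = 2σ̂–3σ̂, * = beyond 3σ̂; sign = side of CL): 1:+B, 2:+C, 3:-C, 4:-B, 5:-C, 6:-C, 7:-B, 8:-C, 9:-C, 10:-C, 11:-C, 12:-C, 13:+B, 14:+C
Rule 4 (eight consecutive points on the same side of the centre line) is satisfied at point 10.

rule 4 at point 10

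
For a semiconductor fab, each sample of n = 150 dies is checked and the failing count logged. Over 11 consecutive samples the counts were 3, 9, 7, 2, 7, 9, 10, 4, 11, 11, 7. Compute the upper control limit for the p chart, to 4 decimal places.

p̄ = Σdᵢ / (k·n) = 80 / (11 × 150) = 0.04848
UCL = p̄ + 3·√(p̄(1−p̄)/n) = 0.04848 + 3 × √(0.04848×0.95152/150) = 0.04848 + 3 × 0.01754 = 0.10110

0.1011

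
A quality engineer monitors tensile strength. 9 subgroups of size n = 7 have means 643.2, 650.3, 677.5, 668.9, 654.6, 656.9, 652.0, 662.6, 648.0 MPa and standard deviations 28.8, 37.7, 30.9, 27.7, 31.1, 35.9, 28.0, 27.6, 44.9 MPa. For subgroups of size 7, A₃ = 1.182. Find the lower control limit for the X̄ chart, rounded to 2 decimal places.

X̄̄ = (643.2 + 650.3 + 677.5 + 668.9 + 654.6 + 656.9 + 652.0 + 662.6 + 648.0) / 9 = 657.1111
s̄ = (28.8 + 37.7 + 30.9 + 27.7 + 31.1 + 35.9 + 28.0 + 27.6 + 44.9) / 9 = 32.5111
LCL = X̄̄ − A₃·s̄ = 657.1111 − 1.182 × 32.5111 = 618.6830

618.68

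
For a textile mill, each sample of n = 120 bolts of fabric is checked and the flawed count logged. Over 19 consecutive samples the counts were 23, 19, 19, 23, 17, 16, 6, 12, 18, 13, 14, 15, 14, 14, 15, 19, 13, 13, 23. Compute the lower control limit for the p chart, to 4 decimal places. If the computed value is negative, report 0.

0.0409

p̄ = Σdᵢ / (k·n) = 306 / (19 × 120) = 0.13421
LCL = p̄ − 3·√(p̄(1−p̄)/n) = 0.13421 − 3 × 0.03112 = 0.04086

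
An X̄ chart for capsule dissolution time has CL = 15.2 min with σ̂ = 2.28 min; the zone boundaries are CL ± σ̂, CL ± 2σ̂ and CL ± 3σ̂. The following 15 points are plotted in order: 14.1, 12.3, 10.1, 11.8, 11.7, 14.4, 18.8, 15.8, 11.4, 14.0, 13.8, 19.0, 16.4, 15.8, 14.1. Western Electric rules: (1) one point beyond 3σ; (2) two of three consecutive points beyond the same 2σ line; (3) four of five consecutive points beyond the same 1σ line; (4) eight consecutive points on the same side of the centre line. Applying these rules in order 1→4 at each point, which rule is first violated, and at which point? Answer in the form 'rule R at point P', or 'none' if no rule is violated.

rule 3 at point 5

Zone of each point (C = within 1σ̂, B = 1σ̂–2σ̂, A = 2σ̂–3σ̂, * = beyond 3σ̂; sign = side of CL): 1:-C, 2:-B, 3:-A, 4:-B, 5:-B, 6:-C, 7:+B, 8:+C, 9:-B, 10:-C, 11:-C, 12:+B, 13:+C, 14:+C, 15:-C
Rule 3 (four of five consecutive points beyond the same 1σ limit) is satisfied at point 5.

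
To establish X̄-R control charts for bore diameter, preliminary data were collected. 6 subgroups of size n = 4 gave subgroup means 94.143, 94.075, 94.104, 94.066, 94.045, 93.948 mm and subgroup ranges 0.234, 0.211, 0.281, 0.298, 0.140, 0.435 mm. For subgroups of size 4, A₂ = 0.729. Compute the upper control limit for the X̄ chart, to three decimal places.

94.258

X̄̄ = (94.143 + 94.075 + 94.104 + 94.066 + 94.045 + 93.948) / 6 = 564.3810 / 6 = 94.0635
R̄ = (0.234 + 0.211 + 0.281 + 0.298 + 0.140 + 0.435) / 6 = 1.5990 / 6 = 0.2665
UCL = X̄̄ + A₂·R̄ = 94.0635 + 0.729 × 0.2665 = 94.2578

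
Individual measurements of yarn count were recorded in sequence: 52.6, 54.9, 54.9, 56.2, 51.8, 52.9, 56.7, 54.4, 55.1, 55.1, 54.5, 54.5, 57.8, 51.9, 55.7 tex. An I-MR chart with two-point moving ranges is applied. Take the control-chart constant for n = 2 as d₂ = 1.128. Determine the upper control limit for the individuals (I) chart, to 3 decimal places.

X̄ = (52.6 + 54.9 + 54.9 + 56.2 + 51.8 + 52.9 + 56.7 + 54.4 + 55.1 + 55.1 + 54.5 + 54.5 + 57.8 + 51.9 + 55.7) / 15 = 54.6000
Moving ranges: 2.3, 0.0, 1.3, 4.4, 1.1, 3.8, 2.3, 0.7, 0.0, 0.6, 0.0, 3.3, 5.9, 3.8; M̄R̄ = 29.5000 / 14 = 2.1071
UCL = X̄ + 3·M̄R̄/d₂ = 54.6000 + 3 × 2.1071 / 1.128 = 60.2041

60.204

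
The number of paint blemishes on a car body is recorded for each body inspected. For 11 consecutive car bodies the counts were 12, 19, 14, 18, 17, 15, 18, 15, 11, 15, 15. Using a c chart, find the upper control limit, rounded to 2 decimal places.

27.12

c̄ = (12 + 19 + 14 + 18 + 17 + 15 + 18 + 15 + 11 + 15 + 15) / 11 = 169 / 11 = 15.3636
UCL = c̄ + 3√c̄ = 15.3636 + 3 × √15.3636 = 15.3636 + 3 × 3.9196 = 27.1226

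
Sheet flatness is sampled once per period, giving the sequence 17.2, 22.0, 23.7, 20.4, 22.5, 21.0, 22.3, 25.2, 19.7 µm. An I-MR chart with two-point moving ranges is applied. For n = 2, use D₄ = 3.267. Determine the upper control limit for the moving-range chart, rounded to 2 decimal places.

9.43

Moving ranges: 4.8, 1.7, 3.3, 2.1, 1.5, 1.3, 2.9, 5.5; M̄R̄ = 23.1000 / 8 = 2.8875
UCL_MR = D₄·M̄R̄ = 3.267 × 2.8875 = 9.4335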